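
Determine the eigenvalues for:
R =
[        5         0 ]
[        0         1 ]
λ = 1, 5

Solve det(R - λI) = 0. For a 2×2 matrix the characteristic equation is λ² - (trace)λ + det = 0.
trace(R) = a + d = 5 + 1 = 6.
det(R) = a*d - b*c = (5)*(1) - (0)*(0) = 5 - 0 = 5.
Characteristic equation: λ² - (6)λ + (5) = 0.
Discriminant = (6)² - 4*(5) = 36 - 20 = 16.
λ = (6 ± √16) / 2 = (6 ± 4) / 2 = 1, 5.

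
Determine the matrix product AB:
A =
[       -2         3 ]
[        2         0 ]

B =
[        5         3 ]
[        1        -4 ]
AB =
[       -7       -18 ]
[       10         6 ]

Matrix multiplication: (AB)[i][j] = sum over k of A[i][k] * B[k][j].
  (AB)[0][0] = (-2)*(5) + (3)*(1) = -7
  (AB)[0][1] = (-2)*(3) + (3)*(-4) = -18
  (AB)[1][0] = (2)*(5) + (0)*(1) = 10
  (AB)[1][1] = (2)*(3) + (0)*(-4) = 6
AB =
[       -7       -18 ]
[       10         6 ]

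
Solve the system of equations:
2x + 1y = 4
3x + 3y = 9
x = 1, y = 2

Use elimination (row reduction):
Equation 1: 2x + 1y = 4.
Equation 2: 3x + 3y = 9.
Multiply Eq1 by 3 and Eq2 by 2: 6x + 3y = 12;  6x + 6y = 18.
Subtract: (3)y = 6, so y = 2.
Back-substitute into Eq1: 2x + 1*(2) = 4, so x = 1.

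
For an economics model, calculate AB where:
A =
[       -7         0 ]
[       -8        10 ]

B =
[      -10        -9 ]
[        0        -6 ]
AB =
[       70        63 ]
[       80        12 ]

Matrix multiplication: (AB)[i][j] = sum over k of A[i][k] * B[k][j].
  (AB)[0][0] = (-7)*(-10) + (0)*(0) = 70
  (AB)[0][1] = (-7)*(-9) + (0)*(-6) = 63
  (AB)[1][0] = (-8)*(-10) + (10)*(0) = 80
  (AB)[1][1] = (-8)*(-9) + (10)*(-6) = 12
AB =
[       70        63 ]
[       80        12 ]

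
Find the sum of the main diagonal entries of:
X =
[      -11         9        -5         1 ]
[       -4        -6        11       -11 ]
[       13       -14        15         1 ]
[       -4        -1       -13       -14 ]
tr(X) = -11 - 6 + 15 - 14 = -16

The trace of a square matrix is the sum of its diagonal entries.
Diagonal entries of X: X[0][0] = -11, X[1][1] = -6, X[2][2] = 15, X[3][3] = -14.
tr(X) = -11 - 6 + 15 - 14 = -16.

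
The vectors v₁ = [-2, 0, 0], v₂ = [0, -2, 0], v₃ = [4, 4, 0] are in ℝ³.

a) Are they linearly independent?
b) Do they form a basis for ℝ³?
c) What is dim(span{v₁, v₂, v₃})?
Not independent, not a basis, dim(span) = 2

Check whether v₃ can be written as a linear combination of v₁ and v₂.
v₃ = (-2)·v₁ + (-2)·v₂ = [4, 4, 0], so the three vectors are linearly dependent.
Thus they do not form a basis for ℝ³, and dim(span{v₁, v₂, v₃}) = 2 (spanned by v₁ and v₂).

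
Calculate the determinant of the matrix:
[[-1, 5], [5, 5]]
-30

For a 2×2 matrix [[a, b], [c, d]], det = ad - bc
det = (-1)(5) - (5)(5) = -5 - 25 = -30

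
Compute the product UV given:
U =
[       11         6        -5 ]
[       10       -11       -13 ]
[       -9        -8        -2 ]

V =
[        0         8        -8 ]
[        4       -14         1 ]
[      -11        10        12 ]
UV =
[       79       -46      -142 ]
[       99       104      -247 ]
[      -10        20        40 ]

Matrix multiplication: (UV)[i][j] = sum over k of U[i][k] * V[k][j].
  (UV)[0][0] = (11)*(0) + (6)*(4) + (-5)*(-11) = 79
  (UV)[0][1] = (11)*(8) + (6)*(-14) + (-5)*(10) = -46
  (UV)[0][2] = (11)*(-8) + (6)*(1) + (-5)*(12) = -142
  (UV)[1][0] = (10)*(0) + (-11)*(4) + (-13)*(-11) = 99
  (UV)[1][1] = (10)*(8) + (-11)*(-14) + (-13)*(10) = 104
  (UV)[1][2] = (10)*(-8) + (-11)*(1) + (-13)*(12) = -247
  (UV)[2][0] = (-9)*(0) + (-8)*(4) + (-2)*(-11) = -10
  (UV)[2][1] = (-9)*(8) + (-8)*(-14) + (-2)*(10) = 20
  (UV)[2][2] = (-9)*(-8) + (-8)*(1) + (-2)*(12) = 40
UV =
[       79       -46      -142 ]
[       99       104      -247 ]
[      -10        20        40 ]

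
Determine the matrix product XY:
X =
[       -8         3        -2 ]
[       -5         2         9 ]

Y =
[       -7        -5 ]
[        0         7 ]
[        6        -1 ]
XY =
[       44        63 ]
[       89        30 ]

Matrix multiplication: (XY)[i][j] = sum over k of X[i][k] * Y[k][j].
  (XY)[0][0] = (-8)*(-7) + (3)*(0) + (-2)*(6) = 44
  (XY)[0][1] = (-8)*(-5) + (3)*(7) + (-2)*(-1) = 63
  (XY)[1][0] = (-5)*(-7) + (2)*(0) + (9)*(6) = 89
  (XY)[1][1] = (-5)*(-5) + (2)*(7) + (9)*(-1) = 30
XY =
[       44        63 ]
[       89        30 ]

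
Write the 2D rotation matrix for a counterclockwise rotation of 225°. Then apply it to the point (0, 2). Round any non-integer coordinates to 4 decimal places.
R = [[-√2/2, √2/2], [-√2/2, -√2/2]]; R·(0, 2) = (1.4142, -1.4142)

Rotation matrix formula: R(θ) = [[cos θ, -sin θ], [sin θ, cos θ]]
For θ = 225°:
cos(225°) = -√2/2
sin(225°) = -√2/2
R = [[-√2/2, √2/2], [-√2/2, -√2/2]]
Apply to (0, 2): [-√2/2·0 + (√2/2)·2, -√2/2·0 + -√2/2·2] = (1.4142, -1.4142)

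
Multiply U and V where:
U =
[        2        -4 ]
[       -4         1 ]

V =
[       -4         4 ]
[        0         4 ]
UV =
[       -8        -8 ]
[       16       -12 ]

Matrix multiplication: (UV)[i][j] = sum over k of U[i][k] * V[k][j].
  (UV)[0][0] = (2)*(-4) + (-4)*(0) = -8
  (UV)[0][1] = (2)*(4) + (-4)*(4) = -8
  (UV)[1][0] = (-4)*(-4) + (1)*(0) = 16
  (UV)[1][1] = (-4)*(4) + (1)*(4) = -12
UV =
[       -8        -8 ]
[       16       -12 ]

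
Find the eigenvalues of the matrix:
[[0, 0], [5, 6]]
λ = 0 and λ = 6

Characteristic equation: det(A - λI) = 0
λ² - (trace)λ + (det) = 0
λ² - (6)λ + (0) = 0
λ² - 6λ + 0 = 0
Solving: λ = 0, 6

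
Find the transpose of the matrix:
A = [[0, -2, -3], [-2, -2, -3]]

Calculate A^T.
[[0, -2], [-2, -2], [-3, -3]]

The transpose sends entry (i,j) to (j,i); rows become columns.
Row 0 of A: [0, -2, -3] -> column 0 of A^T.
Row 1 of A: [-2, -2, -3] -> column 1 of A^T.
A^T = [[0, -2], [-2, -2], [-3, -3]]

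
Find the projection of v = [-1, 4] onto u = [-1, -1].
[3/2, 3/2]

The projection of v onto u is proj_u(v) = ((v·u) / (u·u)) · u.
v·u = (-1)*(-1) + (4)*(-1) = -3.
u·u = (-1)*(-1) + (-1)*(-1) = 2.
coefficient = -3 / 2 = -3/2.
proj_u(v) = -3/2 · [-1, -1] = [3/2, 3/2].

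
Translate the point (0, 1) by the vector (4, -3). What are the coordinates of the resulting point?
(4, -2)

Translation by (4, -3):
x' = 0 + 4 = 4
y' = 1 + -3 = -2
Homogeneous matrix: [[1, 0, 4], [0, 1, -3], [0, 0, 1]]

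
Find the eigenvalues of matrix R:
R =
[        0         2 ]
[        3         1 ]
λ = -2, 3

Solve det(R - λI) = 0. For a 2×2 matrix the characteristic equation is λ² - (trace)λ + det = 0.
trace(R) = a + d = 0 + 1 = 1.
det(R) = a*d - b*c = (0)*(1) - (2)*(3) = 0 - 6 = -6.
Characteristic equation: λ² - (1)λ + (-6) = 0.
Discriminant = (1)² - 4*(-6) = 1 + 24 = 25.
λ = (1 ± √25) / 2 = (1 ± 5) / 2 = -2, 3.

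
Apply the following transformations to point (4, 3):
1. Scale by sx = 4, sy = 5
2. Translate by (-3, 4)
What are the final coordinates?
(13, 19)

Step 1: Scale (4, 3) by (sx, sy) = (4, 5) → (16, 15)
Step 2: Translate by (-3, 4) → (13, 19)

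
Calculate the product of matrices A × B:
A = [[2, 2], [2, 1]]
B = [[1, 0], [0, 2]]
[[2, 4], [2, 2]]

Matrix multiplication:
C[0][0] = 2×1 + 2×0 = 2
C[0][1] = 2×0 + 2×2 = 4
C[1][0] = 2×1 + 1×0 = 2
C[1][1] = 2×0 + 1×2 = 2
Result: [[2, 4], [2, 2]]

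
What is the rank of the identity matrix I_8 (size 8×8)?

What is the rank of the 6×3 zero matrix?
rank(I_8) = 8, rank(0) = 0

The identity I_8 has 8 columns that are the standard basis vectors e_1, …, e_8. These are linearly independent, so all 8 columns are pivots and rank(I_8) = 8.
The 6×3 zero matrix has every entry zero, so every row is the zero row and there are no pivots; rank(0) = 0.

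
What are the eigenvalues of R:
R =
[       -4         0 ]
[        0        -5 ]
λ = -5, -4

Solve det(R - λI) = 0. For a 2×2 matrix the characteristic equation is λ² - (trace)λ + det = 0.
trace(R) = a + d = -4 - 5 = -9.
det(R) = a*d - b*c = (-4)*(-5) - (0)*(0) = 20 - 0 = 20.
Characteristic equation: λ² - (-9)λ + (20) = 0.
Discriminant = (-9)² - 4*(20) = 81 - 80 = 1.
λ = (-9 ± √1) / 2 = (-9 ± 1) / 2 = -5, -4.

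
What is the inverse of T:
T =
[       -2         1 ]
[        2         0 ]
det(T) = -2
T⁻¹ =
[        0       1/2 ]
[        1         1 ]

For a 2×2 matrix T = [[a, b], [c, d]] with det(T) ≠ 0, T⁻¹ = (1/det(T)) * [[d, -b], [-c, a]].
det(T) = (-2)*(0) - (1)*(2) = 0 - 2 = -2.
T⁻¹ = (1/-2) * [[0, -1], [-2, -2]].
Dividing each entry by -2 and reducing:
T⁻¹ =
[        0       1/2 ]
[        1         1 ]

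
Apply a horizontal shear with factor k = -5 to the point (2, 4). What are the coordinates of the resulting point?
(-18, 4)

Shear matrix for horizontal shear with factor k = -5:
[[1, -5], [0, 1]]
Result: (2, 4) → (-18, 4)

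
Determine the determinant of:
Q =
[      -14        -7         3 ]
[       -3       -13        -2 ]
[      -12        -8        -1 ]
det(Q) = -501

Expand along row 0 (cofactor expansion): det(Q) = a*(e*i - f*h) - b*(d*i - f*g) + c*(d*h - e*g), where the 3×3 is [[a, b, c], [d, e, f], [g, h, i]].
Minor M_00 = (-13)*(-1) - (-2)*(-8) = 13 - 16 = -3.
Minor M_01 = (-3)*(-1) - (-2)*(-12) = 3 - 24 = -21.
Minor M_02 = (-3)*(-8) - (-13)*(-12) = 24 - 156 = -132.
det(Q) = (-14)*(-3) - (-7)*(-21) + (3)*(-132) = 42 - 147 - 396 = -501.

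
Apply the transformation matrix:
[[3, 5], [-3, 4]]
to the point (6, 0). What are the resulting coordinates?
(18, -18)

Matrix multiplication:
[[3, 5], [-3, 4]] × [6, 0]ᵀ
= [3×6 + 5×0, -3×6 + 4×0]ᵀ
= [18.0000, -18.0000]ᵀ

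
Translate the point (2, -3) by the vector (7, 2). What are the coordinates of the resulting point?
(9, -1)

Translation by (7, 2):
x' = 2 + 7 = 9
y' = -3 + 2 = -1
Homogeneous matrix: [[1, 0, 7], [0, 1, 2], [0, 0, 1]]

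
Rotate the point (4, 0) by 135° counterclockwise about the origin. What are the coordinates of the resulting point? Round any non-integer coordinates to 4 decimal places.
(-2.8284, 2.8284)

Rotation matrix R(θ) = [[cos θ, -sin θ], [sin θ, cos θ]]; for θ = 135°:
R = [[-√2/2, -√2/2], [√2/2, -√2/2]]
Result: R × [4, 0]ᵀ = [-√2/2·4 + (-√2/2)·0, √2/2·4 + (-√2/2)·0]ᵀ = (-2.8284, 2.8284)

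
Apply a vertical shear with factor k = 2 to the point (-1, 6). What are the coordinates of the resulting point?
(-1, 4)

Shear matrix for vertical shear with factor k = 2:
[[1, 0], [2, 1]]
Result: (-1, 6) → (-1, 4)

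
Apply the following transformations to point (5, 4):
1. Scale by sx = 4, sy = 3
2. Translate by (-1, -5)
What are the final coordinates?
(19, 7)

Step 1: Scale (5, 4) by (sx, sy) = (4, 3) → (20, 12)
Step 2: Translate by (-1, -5) → (19, 7)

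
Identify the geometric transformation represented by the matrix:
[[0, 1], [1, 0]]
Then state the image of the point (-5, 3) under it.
reflection across the line y = x; image of (-5, 3) is (3, -5)

This is a symmetric orthogonal matrix with determinant -1, which characterizes a reflection in ℝ².
The matrix [[0, 1], [1, 0]] represents: reflection across the line y = x.
Applying it to (-5, 3): [0·-5 + 1·3, 1·-5 + 0·3] = (3, -5).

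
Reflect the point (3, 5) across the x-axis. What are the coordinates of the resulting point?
(3, -5)

Reflection across x-axis: (3, 5) → (3, -5)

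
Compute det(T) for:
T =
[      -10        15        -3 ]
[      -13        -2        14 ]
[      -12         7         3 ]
det(T) = -550

Expand along row 0 (cofactor expansion): det(T) = a*(e*i - f*h) - b*(d*i - f*g) + c*(d*h - e*g), where the 3×3 is [[a, b, c], [d, e, f], [g, h, i]].
Minor M_00 = (-2)*(3) - (14)*(7) = -6 - 98 = -104.
Minor M_01 = (-13)*(3) - (14)*(-12) = -39 + 168 = 129.
Minor M_02 = (-13)*(7) - (-2)*(-12) = -91 - 24 = -115.
det(T) = (-10)*(-104) - (15)*(129) + (-3)*(-115) = 1040 - 1935 + 345 = -550.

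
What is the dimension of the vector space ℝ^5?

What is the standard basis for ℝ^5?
Dimension = 5; standard basis = {e_1, e_2, e_3, e_4, e_5}

ℝ^5 is the space of 5-tuples of real numbers; its dimension is 5.
The standard basis consists of 5 vectors: e_1, e_2, e_3, e_4, e_5, where e_i is the vector with 1 in position i and 0 elsewhere.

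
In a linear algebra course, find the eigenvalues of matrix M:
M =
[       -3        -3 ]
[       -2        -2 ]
λ = -5, 0

Solve det(M - λI) = 0. For a 2×2 matrix the characteristic equation is λ² - (trace)λ + det = 0.
trace(M) = a + d = -3 - 2 = -5.
det(M) = a*d - b*c = (-3)*(-2) - (-3)*(-2) = 6 - 6 = 0.
Characteristic equation: λ² - (-5)λ + (0) = 0.
Discriminant = (-5)² - 4*(0) = 25 - 0 = 25.
λ = (-5 ± √25) / 2 = (-5 ± 5) / 2 = -5, 0.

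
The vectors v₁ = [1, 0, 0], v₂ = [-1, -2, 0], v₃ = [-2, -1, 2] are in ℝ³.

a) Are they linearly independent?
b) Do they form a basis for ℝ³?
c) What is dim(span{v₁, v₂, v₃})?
Yes independent, yes basis, dim = 3

Stack v₁, v₂, v₃ as rows of a 3×3 matrix.
[[1, 0, 0]; [-1, -2, 0]; [-2, -1, 2]] is already lower triangular with nonzero diagonal entries (1, -2, 2), so its determinant is the product of the diagonal entries, det = (1)·(-2)·(2) = -4 ≠ 0, and the rows are linearly independent.
Three linearly independent vectors in ℝ³ form a basis for ℝ³, so dim(span{v₁,v₂,v₃}) = 3.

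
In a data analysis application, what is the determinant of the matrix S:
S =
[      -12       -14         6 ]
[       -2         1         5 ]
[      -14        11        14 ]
det(S) = 1032

Expand along row 0 (cofactor expansion): det(S) = a*(e*i - f*h) - b*(d*i - f*g) + c*(d*h - e*g), where the 3×3 is [[a, b, c], [d, e, f], [g, h, i]].
Minor M_00 = (1)*(14) - (5)*(11) = 14 - 55 = -41.
Minor M_01 = (-2)*(14) - (5)*(-14) = -28 + 70 = 42.
Minor M_02 = (-2)*(11) - (1)*(-14) = -22 + 14 = -8.
det(S) = (-12)*(-41) - (-14)*(42) + (6)*(-8) = 492 + 588 - 48 = 1032.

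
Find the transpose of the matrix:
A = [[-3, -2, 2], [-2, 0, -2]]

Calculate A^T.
[[-3, -2], [-2, 0], [2, -2]]

The transpose sends entry (i,j) to (j,i); rows become columns.
Row 0 of A: [-3, -2, 2] -> column 0 of A^T.
Row 1 of A: [-2, 0, -2] -> column 1 of A^T.
A^T = [[-3, -2], [-2, 0], [2, -2]]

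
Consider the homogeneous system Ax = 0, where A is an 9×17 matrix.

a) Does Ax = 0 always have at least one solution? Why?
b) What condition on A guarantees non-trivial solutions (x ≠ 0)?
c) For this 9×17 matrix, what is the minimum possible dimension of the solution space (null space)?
a) Yes, x = 0 is always a solution. b) When A has linearly dependent columns (rank < n). c) Minimum nullity = 8.

a) x = 0 satisfies A·0 = 0, so the zero vector is always a solution.
b) Non-trivial solutions exist iff the columns of A are linearly dependent, equivalently rank(A) < n (the number of columns).
c) By rank-nullity, rank(A) + nullity(A) = n = 17. Since A has only 9 rows, rank(A) ≤ 9, so nullity(A) ≥ 17 - 9 = 8.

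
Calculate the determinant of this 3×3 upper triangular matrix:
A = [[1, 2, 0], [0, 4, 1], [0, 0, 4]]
16

The determinant of a triangular matrix is the product of its diagonal entries (the off-diagonal entries above the diagonal do not affect it).
det(A) = (1) * (4) * (4) = 16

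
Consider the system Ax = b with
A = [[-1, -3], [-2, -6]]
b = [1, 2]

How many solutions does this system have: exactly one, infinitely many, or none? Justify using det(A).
Infinitely many solutions

det(A) = (-1)*(-6) - (-3)*(-2) = 0, so A is singular (column 2 is 3 times column 1).
b = [1, 2] = -1 * column 1 of A, so b lies in the column space of A.
A singular matrix whose right-hand side is in its column space gives a 1-parameter family of solutions — infinitely many.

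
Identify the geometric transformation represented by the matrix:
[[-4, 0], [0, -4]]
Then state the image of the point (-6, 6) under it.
uniform scaling by factor -4; image of (-6, 6) is (24, -24)

This is a diagonal matrix with equal entries -4, so it scales both axes by the same factor -4.
The matrix [[-4, 0], [0, -4]] represents: uniform scaling by factor -4.
Applying it to (-6, 6): [-4·-6 + 0·6, 0·-6 + -4·6] = (24, -24).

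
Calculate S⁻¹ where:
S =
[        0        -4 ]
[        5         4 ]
det(S) = 20
S⁻¹ =
[      1/5       1/5 ]
[     -1/4         0 ]

For a 2×2 matrix S = [[a, b], [c, d]] with det(S) ≠ 0, S⁻¹ = (1/det(S)) * [[d, -b], [-c, a]].
det(S) = (0)*(4) - (-4)*(5) = 0 + 20 = 20.
S⁻¹ = (1/20) * [[4, 4], [-5, 0]].
Dividing each entry by 20 and reducing:
S⁻¹ =
[      1/5       1/5 ]
[     -1/4         0 ]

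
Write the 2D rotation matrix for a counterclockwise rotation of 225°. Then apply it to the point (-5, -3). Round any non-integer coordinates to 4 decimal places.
R = [[-√2/2, √2/2], [-√2/2, -√2/2]]; R·(-5, -3) = (1.4142, 5.6569)

Rotation matrix formula: R(θ) = [[cos θ, -sin θ], [sin θ, cos θ]]
For θ = 225°:
cos(225°) = -√2/2
sin(225°) = -√2/2
R = [[-√2/2, √2/2], [-√2/2, -√2/2]]
Apply to (-5, -3): [-√2/2·-5 + (√2/2)·-3, -√2/2·-5 + -√2/2·-3] = (1.4142, 5.6569)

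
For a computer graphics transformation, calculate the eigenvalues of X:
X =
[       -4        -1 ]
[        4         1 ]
λ = -3, 0

Solve det(X - λI) = 0. For a 2×2 matrix the characteristic equation is λ² - (trace)λ + det = 0.
trace(X) = a + d = -4 + 1 = -3.
det(X) = a*d - b*c = (-4)*(1) - (-1)*(4) = -4 + 4 = 0.
Characteristic equation: λ² - (-3)λ + (0) = 0.
Discriminant = (-3)² - 4*(0) = 9 - 0 = 9.
λ = (-3 ± √9) / 2 = (-3 ± 3) / 2 = -3, 0.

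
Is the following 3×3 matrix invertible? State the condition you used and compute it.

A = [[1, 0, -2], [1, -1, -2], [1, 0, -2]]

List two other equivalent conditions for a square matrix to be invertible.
No, not invertible; det(A) = 0 (two rows are equal, so the rows are linearly dependent). Equivalent conditions (failing for this A): rank(A) < 3; Ax = 0 has non-trivial solutions; 0 is an eigenvalue; the columns are linearly dependent.

To check invertibility, compute det(A).
In this matrix, row 0 and the last row are identical, so one row is a scalar multiple of another and the rows are linearly dependent.
A matrix with linearly dependent rows has det = 0 and is not invertible.
Equivalent failed conditions:
- rank(A) < 3.
- Ax = 0 has non-trivial solutions.
- 0 is an eigenvalue.
- The columns are linearly dependent.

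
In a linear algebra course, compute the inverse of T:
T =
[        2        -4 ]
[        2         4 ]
det(T) = 16
T⁻¹ =
[      1/4       1/4 ]
[     -1/8       1/8 ]

For a 2×2 matrix T = [[a, b], [c, d]] with det(T) ≠ 0, T⁻¹ = (1/det(T)) * [[d, -b], [-c, a]].
det(T) = (2)*(4) - (-4)*(2) = 8 + 8 = 16.
T⁻¹ = (1/16) * [[4, 4], [-2, 2]].
Dividing each entry by 16 and reducing:
T⁻¹ =
[      1/4       1/4 ]
[     -1/8       1/8 ]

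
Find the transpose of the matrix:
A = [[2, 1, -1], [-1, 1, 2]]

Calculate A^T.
[[2, -1], [1, 1], [-1, 2]]

The transpose sends entry (i,j) to (j,i); rows become columns.
Row 0 of A: [2, 1, -1] -> column 0 of A^T.
Row 1 of A: [-1, 1, 2] -> column 1 of A^T.
A^T = [[2, -1], [1, 1], [-1, 2]]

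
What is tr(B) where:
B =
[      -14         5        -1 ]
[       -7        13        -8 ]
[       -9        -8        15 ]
tr(B) = -14 + 13 + 15 = 14

The trace of a square matrix is the sum of its diagonal entries.
Diagonal entries of B: B[0][0] = -14, B[1][1] = 13, B[2][2] = 15.
tr(B) = -14 + 13 + 15 = 14.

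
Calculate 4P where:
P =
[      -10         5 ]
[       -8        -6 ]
4P =
[      -40        20 ]
[      -32       -24 ]

Scalar multiplication is elementwise: (4P)[i][j] = 4 * P[i][j].
  (4P)[0][0] = 4 * (-10) = -40
  (4P)[0][1] = 4 * (5) = 20
  (4P)[1][0] = 4 * (-8) = -32
  (4P)[1][1] = 4 * (-6) = -24
4P =
[      -40        20 ]
[      -32       -24 ]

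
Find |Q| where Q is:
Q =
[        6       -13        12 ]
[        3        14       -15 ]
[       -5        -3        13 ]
det(Q) = 1086

Expand along row 0 (cofactor expansion): det(Q) = a*(e*i - f*h) - b*(d*i - f*g) + c*(d*h - e*g), where the 3×3 is [[a, b, c], [d, e, f], [g, h, i]].
Minor M_00 = (14)*(13) - (-15)*(-3) = 182 - 45 = 137.
Minor M_01 = (3)*(13) - (-15)*(-5) = 39 - 75 = -36.
Minor M_02 = (3)*(-3) - (14)*(-5) = -9 + 70 = 61.
det(Q) = (6)*(137) - (-13)*(-36) + (12)*(61) = 822 - 468 + 732 = 1086.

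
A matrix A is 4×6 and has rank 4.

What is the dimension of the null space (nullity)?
2

The rank-nullity theorem for an m×n matrix states:
rank(A) + nullity(A) = n (the number of columns).
Here n = 6 and rank(A) = 4, so nullity(A) = 6 - 4 = 2.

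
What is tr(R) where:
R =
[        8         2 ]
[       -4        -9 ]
tr(R) = 8 - 9 = -1

The trace of a square matrix is the sum of its diagonal entries.
Diagonal entries of R: R[0][0] = 8, R[1][1] = -9.
tr(R) = 8 - 9 = -1.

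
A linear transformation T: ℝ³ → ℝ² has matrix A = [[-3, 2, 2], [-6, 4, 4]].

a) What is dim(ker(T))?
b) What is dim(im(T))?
dim(ker) = 2, dim(im) = 1

Observe that row 2 = 2 × row 1 (so the rows are linearly dependent).
Thus rank(A) = 1 (only one linearly independent row).
dim(im(T)) = rank(A) = 1.
By the rank-nullity theorem applied to T: ℝ³ → ℝ², rank(A) + nullity(A) = 3 (the domain dimension), so dim(ker(T)) = 3 - 1 = 2.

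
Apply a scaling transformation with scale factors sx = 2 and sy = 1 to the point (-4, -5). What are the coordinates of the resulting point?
(-8, -5)

Scaling matrix:
[[2, 0], [0, 1]]
Result: (-4 × 2, -5 × 1) = (-8, -5)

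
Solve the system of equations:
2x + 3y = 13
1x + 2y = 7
x = 5, y = 1

Use elimination (row reduction):
Equation 1: 2x + 3y = 13.
Equation 2: 1x + 2y = 7.
Multiply Eq1 by 1 and Eq2 by 2: 2x + 3y = 13;  2x + 4y = 14.
Subtract: (1)y = 1, so y = 1.
Back-substitute into Eq1: 2x + 3*(1) = 13, so x = 5.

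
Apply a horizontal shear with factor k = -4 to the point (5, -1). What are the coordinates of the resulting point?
(9, -1)

Shear matrix for horizontal shear with factor k = -4:
[[1, -4], [0, 1]]
Result: (5, -1) → (9, -1)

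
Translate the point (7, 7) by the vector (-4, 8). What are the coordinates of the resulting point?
(3, 15)

Translation by (-4, 8):
x' = 7 + -4 = 3
y' = 7 + 8 = 15
Homogeneous matrix: [[1, 0, -4], [0, 1, 8], [0, 0, 1]]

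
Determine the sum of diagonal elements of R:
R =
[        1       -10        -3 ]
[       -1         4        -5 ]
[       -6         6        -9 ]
tr(R) = 1 + 4 - 9 = -4

The trace of a square matrix is the sum of its diagonal entries.
Diagonal entries of R: R[0][0] = 1, R[1][1] = 4, R[2][2] = -9.
tr(R) = 1 + 4 - 9 = -4.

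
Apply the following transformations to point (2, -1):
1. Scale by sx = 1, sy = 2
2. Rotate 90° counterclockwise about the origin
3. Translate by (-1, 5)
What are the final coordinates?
(1, 7)

Step 1: Scale → (2, -2)
Step 2: Rotate 90° → (2, 2)
Step 3: Translate → (1, 7)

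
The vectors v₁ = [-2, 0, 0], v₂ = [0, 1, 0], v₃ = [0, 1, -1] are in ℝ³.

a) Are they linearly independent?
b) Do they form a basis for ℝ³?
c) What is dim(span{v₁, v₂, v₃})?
Yes independent, yes basis, dim = 3

Stack v₁, v₂, v₃ as rows of a 3×3 matrix.
[[-2, 0, 0]; [0, 1, 0]; [0, 1, -1]] is already lower triangular with nonzero diagonal entries (-2, 1, -1), so its determinant is the product of the diagonal entries, det = (-2)·(1)·(-1) = 2 ≠ 0, and the rows are linearly independent.
Three linearly independent vectors in ℝ³ form a basis for ℝ³, so dim(span{v₁,v₂,v₃}) = 3.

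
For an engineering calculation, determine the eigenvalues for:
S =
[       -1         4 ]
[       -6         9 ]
λ = 3, 5

Solve det(S - λI) = 0. For a 2×2 matrix the characteristic equation is λ² - (trace)λ + det = 0.
trace(S) = a + d = -1 + 9 = 8.
det(S) = a*d - b*c = (-1)*(9) - (4)*(-6) = -9 + 24 = 15.
Characteristic equation: λ² - (8)λ + (15) = 0.
Discriminant = (8)² - 4*(15) = 64 - 60 = 4.
λ = (8 ± √4) / 2 = (8 ± 2) / 2 = 3, 5.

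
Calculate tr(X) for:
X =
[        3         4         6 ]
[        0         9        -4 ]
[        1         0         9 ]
tr(X) = 3 + 9 + 9 = 21

The trace of a square matrix is the sum of its diagonal entries.
Diagonal entries of X: X[0][0] = 3, X[1][1] = 9, X[2][2] = 9.
tr(X) = 3 + 9 + 9 = 21.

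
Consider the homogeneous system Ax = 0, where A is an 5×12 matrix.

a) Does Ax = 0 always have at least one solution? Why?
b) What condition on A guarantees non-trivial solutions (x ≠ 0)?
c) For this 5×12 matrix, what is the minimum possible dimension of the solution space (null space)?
a) Yes, x = 0 is always a solution. b) When A has linearly dependent columns (rank < n). c) Minimum nullity = 7.

a) x = 0 satisfies A·0 = 0, so the zero vector is always a solution.
b) Non-trivial solutions exist iff the columns of A are linearly dependent, equivalently rank(A) < n (the number of columns).
c) By rank-nullity, rank(A) + nullity(A) = n = 12. Since A has only 5 rows, rank(A) ≤ 5, so nullity(A) ≥ 12 - 5 = 7.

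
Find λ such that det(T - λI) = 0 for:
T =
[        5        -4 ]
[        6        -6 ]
λ = -3, 2

Solve det(T - λI) = 0. For a 2×2 matrix the characteristic equation is λ² - (trace)λ + det = 0.
trace(T) = a + d = 5 - 6 = -1.
det(T) = a*d - b*c = (5)*(-6) - (-4)*(6) = -30 + 24 = -6.
Characteristic equation: λ² - (-1)λ + (-6) = 0.
Discriminant = (-1)² - 4*(-6) = 1 + 24 = 25.
λ = (-1 ± √25) / 2 = (-1 ± 5) / 2 = -3, 2.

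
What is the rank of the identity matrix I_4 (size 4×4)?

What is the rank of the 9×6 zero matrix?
rank(I_4) = 4, rank(0) = 0

The identity I_4 has 4 columns that are the standard basis vectors e_1, …, e_4. These are linearly independent, so all 4 columns are pivots and rank(I_4) = 4.
The 9×6 zero matrix has every entry zero, so every row is the zero row and there are no pivots; rank(0) = 0.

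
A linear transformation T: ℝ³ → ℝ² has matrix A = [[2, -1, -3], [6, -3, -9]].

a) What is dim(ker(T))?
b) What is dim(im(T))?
dim(ker) = 2, dim(im) = 1

Observe that row 2 = 3 × row 1 (so the rows are linearly dependent).
Thus rank(A) = 1 (only one linearly independent row).
dim(im(T)) = rank(A) = 1.
By the rank-nullity theorem applied to T: ℝ³ → ℝ², rank(A) + nullity(A) = 3 (the domain dimension), so dim(ker(T)) = 3 - 1 = 2.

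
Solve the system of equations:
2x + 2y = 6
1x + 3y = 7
x = 1, y = 2

Use elimination (row reduction):
Equation 1: 2x + 2y = 6.
Equation 2: 1x + 3y = 7.
Multiply Eq1 by 1 and Eq2 by 2: 2x + 2y = 6;  2x + 6y = 14.
Subtract: (4)y = 8, so y = 2.
Back-substitute into Eq1: 2x + 2*(2) = 6, so x = 1.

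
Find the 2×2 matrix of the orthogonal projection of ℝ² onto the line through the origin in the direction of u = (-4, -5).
[[16/41, 20/41], [20/41, 25/41]]

The orthogonal projection onto the line spanned by a nonzero vector u = (a, b) has matrix P = (u uᵀ) / (uᵀ u) = (1/(a² + b²)) · [[a², ab], [ab, b²]].
Here u = (-4, -5), so a² + b² = 16 + 25 = 41.
P = (1/41) · [[16, 20], [20, 25]] = [[16/41, 20/41], [20/41, 25/41]].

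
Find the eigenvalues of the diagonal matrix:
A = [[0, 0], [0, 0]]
λ₁ = 0, λ₂ = 0

The characteristic polynomial of A is det(A - λI) = (0 - λ)(0 - λ) = 0.
The roots are λ = 0 and λ = 0, so the eigenvalues are the diagonal entries.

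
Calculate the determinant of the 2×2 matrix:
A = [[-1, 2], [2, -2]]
-2

For A = [[a, b], [c, d]], det(A) = a*d - b*c.
det(A) = (-1)*(-2) - (2)*(2) = 2 - 4 = -2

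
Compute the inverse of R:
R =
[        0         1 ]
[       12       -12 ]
det(R) = -12
R⁻¹ =
[        1      1/12 ]
[        1         0 ]

For a 2×2 matrix R = [[a, b], [c, d]] with det(R) ≠ 0, R⁻¹ = (1/det(R)) * [[d, -b], [-c, a]].
det(R) = (0)*(-12) - (1)*(12) = 0 - 12 = -12.
R⁻¹ = (1/-12) * [[-12, -1], [-12, 0]].
Dividing each entry by -12 and reducing:
R⁻¹ =
[        1      1/12 ]
[        1         0 ]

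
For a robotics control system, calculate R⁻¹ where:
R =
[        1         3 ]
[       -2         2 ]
det(R) = 8
R⁻¹ =
[      1/4      -3/8 ]
[      1/4       1/8 ]

For a 2×2 matrix R = [[a, b], [c, d]] with det(R) ≠ 0, R⁻¹ = (1/det(R)) * [[d, -b], [-c, a]].
det(R) = (1)*(2) - (3)*(-2) = 2 + 6 = 8.
R⁻¹ = (1/8) * [[2, -3], [2, 1]].
Dividing each entry by 8 and reducing:
R⁻¹ =
[      1/4      -3/8 ]
[      1/4       1/8 ]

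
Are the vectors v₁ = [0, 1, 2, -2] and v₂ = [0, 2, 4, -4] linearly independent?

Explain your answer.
No, linearly dependent (v₂ = 2·v₁)

Check whether there is a scalar k with v₂ = k·v₁.
Comparing components, k = 2 satisfies 2·[0, 1, 2, -2] = [0, 2, 4, -4].
Since v₂ is a scalar multiple of v₁, the two vectors are linearly dependent.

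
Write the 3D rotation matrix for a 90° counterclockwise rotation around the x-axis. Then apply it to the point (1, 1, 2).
R = [[1, 0, 0], [0, 0, -1], [0, 1, 0]]; R·(1, 1, 2) = (1, -2, 1)

Rotation matrix for 90° around x-axis:
cos(90°) = 0, sin(90°) = 1
R = [[1, 0, 0], [0, 0, -1], [0, 1, 0]]
Apply to (1, 1, 2): R·[1, 1, 2]ᵀ = (1, -2, 1)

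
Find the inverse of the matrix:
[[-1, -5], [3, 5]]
[[1/2, 1/2], [-3/10, -1/10]]

For [[a,b],[c,d]], inverse = (1/det)·[[d,-b],[-c,a]]
det = -1·5 - -5·3 = 10
Inverse = (1/10)·[[5, 5], [-3, -1]]
        = [[1/2, 1/2], [-3/10, -1/10]]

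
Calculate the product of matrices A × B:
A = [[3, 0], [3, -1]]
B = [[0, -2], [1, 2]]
[[0, -6], [-1, -8]]

Matrix multiplication:
C[0][0] = 3×0 + 0×1 = 0
C[0][1] = 3×-2 + 0×2 = -6
C[1][0] = 3×0 + -1×1 = -1
C[1][1] = 3×-2 + -1×2 = -8
Result: [[0, -6], [-1, -8]]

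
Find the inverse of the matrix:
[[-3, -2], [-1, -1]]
[[-1, 2], [1, -3]]

For [[a,b],[c,d]], inverse = (1/det)·[[d,-b],[-c,a]]
det = -3·-1 - -2·-1 = 1
Inverse = (1/1)·[[-1, 2], [1, -3]]
        = [[-1, 2], [1, -3]]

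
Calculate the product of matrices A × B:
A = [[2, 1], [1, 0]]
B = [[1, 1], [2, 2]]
[[4, 4], [1, 1]]

Matrix multiplication:
C[0][0] = 2×1 + 1×2 = 4
C[0][1] = 2×1 + 1×2 = 4
C[1][0] = 1×1 + 0×2 = 1
C[1][1] = 1×1 + 0×2 = 1
Result: [[4, 4], [1, 1]]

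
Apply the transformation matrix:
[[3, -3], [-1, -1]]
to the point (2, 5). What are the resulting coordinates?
(-9, -7)

Matrix multiplication:
[[3, -3], [-1, -1]] × [2, 5]ᵀ
= [3×2 + -3×5, -1×2 + -1×5]ᵀ
= [-9.0000, -7.0000]ᵀ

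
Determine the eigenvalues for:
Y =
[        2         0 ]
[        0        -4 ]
λ = -4, 2

Solve det(Y - λI) = 0. For a 2×2 matrix the characteristic equation is λ² - (trace)λ + det = 0.
trace(Y) = a + d = 2 - 4 = -2.
det(Y) = a*d - b*c = (2)*(-4) - (0)*(0) = -8 - 0 = -8.
Characteristic equation: λ² - (-2)λ + (-8) = 0.
Discriminant = (-2)² - 4*(-8) = 4 + 32 = 36.
λ = (-2 ± √36) / 2 = (-2 ± 6) / 2 = -4, 2.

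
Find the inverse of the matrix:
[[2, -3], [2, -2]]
[[-1, 3/2], [-1, 1]]

For [[a,b],[c,d]], inverse = (1/det)·[[d,-b],[-c,a]]
det = 2·-2 - -3·2 = 2
Inverse = (1/2)·[[-2, 3], [-2, 2]]
        = [[-1, 3/2], [-1, 1]]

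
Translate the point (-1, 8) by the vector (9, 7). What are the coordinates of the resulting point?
(8, 15)

Translation by (9, 7):
x' = -1 + 9 = 8
y' = 8 + 7 = 15
Homogeneous matrix: [[1, 0, 9], [0, 1, 7], [0, 0, 1]]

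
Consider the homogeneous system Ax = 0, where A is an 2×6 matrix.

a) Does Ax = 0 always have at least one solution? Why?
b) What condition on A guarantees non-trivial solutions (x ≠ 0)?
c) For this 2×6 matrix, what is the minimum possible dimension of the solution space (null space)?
a) Yes, x = 0 is always a solution. b) When A has linearly dependent columns (rank < n). c) Minimum nullity = 4.

a) x = 0 satisfies A·0 = 0, so the zero vector is always a solution.
b) Non-trivial solutions exist iff the columns of A are linearly dependent, equivalently rank(A) < n (the number of columns).
c) By rank-nullity, rank(A) + nullity(A) = n = 6. Since A has only 2 rows, rank(A) ≤ 2, so nullity(A) ≥ 6 - 2 = 4.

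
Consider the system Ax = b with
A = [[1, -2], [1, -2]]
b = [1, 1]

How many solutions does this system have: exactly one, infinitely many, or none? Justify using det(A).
Infinitely many solutions

det(A) = (1)*(-2) - (-2)*(1) = 0, so A is singular (column 2 is -2 times column 1).
b = [1, 1] = 1 * column 1 of A, so b lies in the column space of A.
A singular matrix whose right-hand side is in its column space gives a 1-parameter family of solutions — infinitely many.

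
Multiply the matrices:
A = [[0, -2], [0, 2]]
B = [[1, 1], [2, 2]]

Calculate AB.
[[-4, -4], [4, 4]]

Each entry (i,j) of AB = sum over k of A[i][k]*B[k][j].
(AB)[0][0] = (0)*(1) + (-2)*(2) = -4
(AB)[0][1] = (0)*(1) + (-2)*(2) = -4
(AB)[1][0] = (0)*(1) + (2)*(2) = 4
(AB)[1][1] = (0)*(1) + (2)*(2) = 4
AB = [[-4, -4], [4, 4]]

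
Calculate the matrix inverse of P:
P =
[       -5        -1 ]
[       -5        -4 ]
det(P) = 15
P⁻¹ =
[    -4/15      1/15 ]
[      1/3      -1/3 ]

For a 2×2 matrix P = [[a, b], [c, d]] with det(P) ≠ 0, P⁻¹ = (1/det(P)) * [[d, -b], [-c, a]].
det(P) = (-5)*(-4) - (-1)*(-5) = 20 - 5 = 15.
P⁻¹ = (1/15) * [[-4, 1], [5, -5]].
Dividing each entry by 15 and reducing:
P⁻¹ =
[    -4/15      1/15 ]
[      1/3      -1/3 ]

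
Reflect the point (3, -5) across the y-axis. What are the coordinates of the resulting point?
(-3, -5)

Reflection across y-axis: (3, -5) → (-3, -5)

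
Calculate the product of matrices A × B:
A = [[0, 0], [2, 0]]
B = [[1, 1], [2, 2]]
[[0, 0], [2, 2]]

Matrix multiplication:
C[0][0] = 0×1 + 0×2 = 0
C[0][1] = 0×1 + 0×2 = 0
C[1][0] = 2×1 + 0×2 = 2
C[1][1] = 2×1 + 0×2 = 2
Result: [[0, 0], [2, 2]]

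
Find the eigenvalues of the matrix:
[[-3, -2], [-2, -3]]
λ = -5 and λ = -1

Characteristic equation: det(A - λI) = 0
λ² - (trace)λ + (det) = 0
λ² - (-6)λ + (5) = 0
λ² + 6λ + 5 = 0
Solving: λ = -5, -1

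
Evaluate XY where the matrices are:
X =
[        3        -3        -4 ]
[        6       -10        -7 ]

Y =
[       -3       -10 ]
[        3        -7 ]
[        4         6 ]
XY =
[      -34       -33 ]
[      -76       -32 ]

Matrix multiplication: (XY)[i][j] = sum over k of X[i][k] * Y[k][j].
  (XY)[0][0] = (3)*(-3) + (-3)*(3) + (-4)*(4) = -34
  (XY)[0][1] = (3)*(-10) + (-3)*(-7) + (-4)*(6) = -33
  (XY)[1][0] = (6)*(-3) + (-10)*(3) + (-7)*(4) = -76
  (XY)[1][1] = (6)*(-10) + (-10)*(-7) + (-7)*(6) = -32
XY =
[      -34       -33 ]
[      -76       -32 ]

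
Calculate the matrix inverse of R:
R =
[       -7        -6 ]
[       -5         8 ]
det(R) = -86
R⁻¹ =
[    -4/43     -3/43 ]
[    -5/86      7/86 ]

For a 2×2 matrix R = [[a, b], [c, d]] with det(R) ≠ 0, R⁻¹ = (1/det(R)) * [[d, -b], [-c, a]].
det(R) = (-7)*(8) - (-6)*(-5) = -56 - 30 = -86.
R⁻¹ = (1/-86) * [[8, 6], [5, -7]].
Dividing each entry by -86 and reducing:
R⁻¹ =
[    -4/43     -3/43 ]
[    -5/86      7/86 ]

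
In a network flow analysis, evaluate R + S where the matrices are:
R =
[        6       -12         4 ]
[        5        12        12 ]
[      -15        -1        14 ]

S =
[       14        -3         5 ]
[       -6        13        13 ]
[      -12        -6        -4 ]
R + S =
[       20       -15         9 ]
[       -1        25        25 ]
[      -27        -7        10 ]

Matrix addition is elementwise: (R+S)[i][j] = R[i][j] + S[i][j].
  (R+S)[0][0] = (6) + (14) = 20
  (R+S)[0][1] = (-12) + (-3) = -15
  (R+S)[0][2] = (4) + (5) = 9
  (R+S)[1][0] = (5) + (-6) = -1
  (R+S)[1][1] = (12) + (13) = 25
  (R+S)[1][2] = (12) + (13) = 25
  (R+S)[2][0] = (-15) + (-12) = -27
  (R+S)[2][1] = (-1) + (-6) = -7
  (R+S)[2][2] = (14) + (-4) = 10
R + S =
[       20       -15         9 ]
[       -1        25        25 ]
[      -27        -7        10 ]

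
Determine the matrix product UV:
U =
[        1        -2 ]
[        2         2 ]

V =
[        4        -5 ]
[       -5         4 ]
UV =
[       14       -13 ]
[       -2        -2 ]

Matrix multiplication: (UV)[i][j] = sum over k of U[i][k] * V[k][j].
  (UV)[0][0] = (1)*(4) + (-2)*(-5) = 14
  (UV)[0][1] = (1)*(-5) + (-2)*(4) = -13
  (UV)[1][0] = (2)*(4) + (2)*(-5) = -2
  (UV)[1][1] = (2)*(-5) + (2)*(4) = -2
UV =
[       14       -13 ]
[       -2        -2 ]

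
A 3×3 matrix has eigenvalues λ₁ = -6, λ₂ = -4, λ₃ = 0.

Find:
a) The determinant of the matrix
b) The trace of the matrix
det = 0, trace = -10

Two standard eigenvalue identities:
- det(A) equals the product of the eigenvalues (counted with multiplicity).
- trace(A) equals the sum of the eigenvalues.
det(A) = (-6)*(-4)*(0) = 0.
trace(A) = -6 - 4 + 0 = -10.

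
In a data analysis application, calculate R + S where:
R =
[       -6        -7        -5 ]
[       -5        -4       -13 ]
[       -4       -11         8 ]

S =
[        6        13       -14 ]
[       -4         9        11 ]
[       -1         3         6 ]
R + S =
[        0         6       -19 ]
[       -9         5        -2 ]
[       -5        -8        14 ]

Matrix addition is elementwise: (R+S)[i][j] = R[i][j] + S[i][j].
  (R+S)[0][0] = (-6) + (6) = 0
  (R+S)[0][1] = (-7) + (13) = 6
  (R+S)[0][2] = (-5) + (-14) = -19
  (R+S)[1][0] = (-5) + (-4) = -9
  (R+S)[1][1] = (-4) + (9) = 5
  (R+S)[1][2] = (-13) + (11) = -2
  (R+S)[2][0] = (-4) + (-1) = -5
  (R+S)[2][1] = (-11) + (3) = -8
  (R+S)[2][2] = (8) + (6) = 14
R + S =
[        0         6       -19 ]
[       -9         5        -2 ]
[       -5        -8        14 ]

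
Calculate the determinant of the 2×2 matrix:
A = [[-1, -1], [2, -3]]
5

For A = [[a, b], [c, d]], det(A) = a*d - b*c.
det(A) = (-1)*(-3) - (-1)*(2) = 3 - -2 = 5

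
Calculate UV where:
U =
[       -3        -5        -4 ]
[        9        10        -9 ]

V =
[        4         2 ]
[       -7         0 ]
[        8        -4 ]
UV =
[       -9        10 ]
[     -106        54 ]

Matrix multiplication: (UV)[i][j] = sum over k of U[i][k] * V[k][j].
  (UV)[0][0] = (-3)*(4) + (-5)*(-7) + (-4)*(8) = -9
  (UV)[0][1] = (-3)*(2) + (-5)*(0) + (-4)*(-4) = 10
  (UV)[1][0] = (9)*(4) + (10)*(-7) + (-9)*(8) = -106
  (UV)[1][1] = (9)*(2) + (10)*(0) + (-9)*(-4) = 54
UV =
[       -9        10 ]
[     -106        54 ]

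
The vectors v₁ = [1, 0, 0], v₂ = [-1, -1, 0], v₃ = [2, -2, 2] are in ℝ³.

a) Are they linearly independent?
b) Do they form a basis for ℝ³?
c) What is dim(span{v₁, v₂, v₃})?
Yes independent, yes basis, dim = 3

Stack v₁, v₂, v₃ as rows of a 3×3 matrix.
[[1, 0, 0]; [-1, -1, 0]; [2, -2, 2]] is already lower triangular with nonzero diagonal entries (1, -1, 2), so its determinant is the product of the diagonal entries, det = (1)·(-1)·(2) = -2 ≠ 0, and the rows are linearly independent.
Three linearly independent vectors in ℝ³ form a basis for ℝ³, so dim(span{v₁,v₂,v₃}) = 3.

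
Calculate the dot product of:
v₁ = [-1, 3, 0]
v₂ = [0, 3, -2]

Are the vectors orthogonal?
9, No

The dot product is the sum of products of corresponding components.
v₁·v₂ = (-1)*(0) + (3)*(3) + (0)*(-2) = 0 + 9 + 0 = 9.
Two vectors are orthogonal iff their dot product is 0; here the dot product is 9, so the vectors are not orthogonal.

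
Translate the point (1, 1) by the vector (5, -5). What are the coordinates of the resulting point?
(6, -4)

Translation by (5, -5):
x' = 1 + 5 = 6
y' = 1 + -5 = -4
Homogeneous matrix: [[1, 0, 5], [0, 1, -5], [0, 0, 1]]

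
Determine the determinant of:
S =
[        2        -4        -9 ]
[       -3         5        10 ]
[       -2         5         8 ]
det(S) = 9

Expand along row 0 (cofactor expansion): det(S) = a*(e*i - f*h) - b*(d*i - f*g) + c*(d*h - e*g), where the 3×3 is [[a, b, c], [d, e, f], [g, h, i]].
Minor M_00 = (5)*(8) - (10)*(5) = 40 - 50 = -10.
Minor M_01 = (-3)*(8) - (10)*(-2) = -24 + 20 = -4.
Minor M_02 = (-3)*(5) - (5)*(-2) = -15 + 10 = -5.
det(S) = (2)*(-10) - (-4)*(-4) + (-9)*(-5) = -20 - 16 + 45 = 9.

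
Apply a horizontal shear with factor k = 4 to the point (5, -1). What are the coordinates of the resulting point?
(1, -1)

Shear matrix for horizontal shear with factor k = 4:
[[1, 4], [0, 1]]
Result: (5, -1) → (1, -1)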